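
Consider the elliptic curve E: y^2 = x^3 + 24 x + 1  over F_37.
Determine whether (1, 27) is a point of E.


Check whether y^2 = x^3 + 24 x + 1 (mod 37) for (x, y) = (1, 27).
LHS: y^2 = 27^2 mod 37 = 26
RHS: x^3 + 24 x + 1 = 1^3 + 24*1 + 1 mod 37 = 26
LHS = RHS

Yes, on the curve


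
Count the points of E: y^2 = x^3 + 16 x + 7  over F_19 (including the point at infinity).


For each x in F_19, count y with y^2 = x^3 + 16 x + 7 mod 19:
  x = 0: RHS = 7, y in [8, 11]  -> 2 point(s)
  x = 1: RHS = 5, y in [9, 10]  -> 2 point(s)
  x = 2: RHS = 9, y in [3, 16]  -> 2 point(s)
  x = 3: RHS = 6, y in [5, 14]  -> 2 point(s)
  x = 7: RHS = 6, y in [5, 14]  -> 2 point(s)
  x = 8: RHS = 1, y in [1, 18]  -> 2 point(s)
  x = 9: RHS = 6, y in [5, 14]  -> 2 point(s)
  x = 14: RHS = 11, y in [7, 12]  -> 2 point(s)
  x = 17: RHS = 5, y in [9, 10]  -> 2 point(s)
  x = 18: RHS = 9, y in [3, 16]  -> 2 point(s)
Affine points: 20. Add the point at infinity: total = 21.

#E(F_19) = 21


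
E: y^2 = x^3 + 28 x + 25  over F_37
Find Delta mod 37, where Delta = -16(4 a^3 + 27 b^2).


4 a^3 + 27 b^2 = 4*28^3 + 27*25^2 = 87808 + 16875 = 104683
Delta = -16 * (104683) = -1674928
Delta mod 37 = 25

Delta = 25 (mod 37)


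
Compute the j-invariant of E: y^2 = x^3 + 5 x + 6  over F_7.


Delta = -16(4 a^3 + 27 b^2) mod 7 = 3
-1728 * (4 a)^3 = -1728 * (4*5)^3 mod 7 = 6
j = 6 * 3^(-1) mod 7 = 2

j = 2 (mod 7)


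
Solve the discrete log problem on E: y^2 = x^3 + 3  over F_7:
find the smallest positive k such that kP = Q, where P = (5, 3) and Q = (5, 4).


Enumerate multiples of P until we hit Q = (5, 4):
  1P = (5, 3)
  2P = (1, 5)
  3P = (3, 3)
  4P = (6, 4)
  5P = (4, 5)
  6P = (2, 5)
  7P = (2, 2)
  8P = (4, 2)
  9P = (6, 3)
  10P = (3, 4)
  11P = (1, 2)
  12P = (5, 4)
Match found at i = 12.

k = 12


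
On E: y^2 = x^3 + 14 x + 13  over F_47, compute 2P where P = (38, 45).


Doubling: s = (3 x1^2 + a) / (2 y1)
s = (3*38^2 + 14) / (2*45) mod 47 = 18
x3 = s^2 - 2 x1 mod 47 = 18^2 - 2*38 = 13
y3 = s (x1 - x3) - y1 mod 47 = 18 * (38 - 13) - 45 = 29

2P = (13, 29)


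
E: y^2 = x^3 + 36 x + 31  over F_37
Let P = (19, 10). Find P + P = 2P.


Doubling: s = (3 x1^2 + a) / (2 y1)
s = (3*19^2 + 36) / (2*10) mod 37 = 6
x3 = s^2 - 2 x1 mod 37 = 6^2 - 2*19 = 35
y3 = s (x1 - x3) - y1 mod 37 = 6 * (19 - 35) - 10 = 5

2P = (35, 5)


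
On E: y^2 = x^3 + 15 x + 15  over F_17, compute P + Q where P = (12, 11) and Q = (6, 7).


P != Q, so use the chord formula.
s = (y2 - y1) / (x2 - x1) = (13) / (11) mod 17 = 12
x3 = s^2 - x1 - x2 mod 17 = 12^2 - 12 - 6 = 7
y3 = s (x1 - x3) - y1 mod 17 = 12 * (12 - 7) - 11 = 15

P + Q = (7, 15)


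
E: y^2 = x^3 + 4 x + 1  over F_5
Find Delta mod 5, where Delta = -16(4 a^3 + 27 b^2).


4 a^3 + 27 b^2 = 4*4^3 + 27*1^2 = 256 + 27 = 283
Delta = -16 * (283) = -4528
Delta mod 5 = 2

Delta = 2 (mod 5)


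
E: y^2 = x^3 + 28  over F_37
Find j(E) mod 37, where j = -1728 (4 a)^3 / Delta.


Delta = -16(4 a^3 + 27 b^2) mod 37 = 10
-1728 * (4 a)^3 = -1728 * (4*0)^3 mod 37 = 0
j = 0 * 10^(-1) mod 37 = 0

j = 0 (mod 37)


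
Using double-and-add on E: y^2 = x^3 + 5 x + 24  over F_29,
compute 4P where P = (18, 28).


k = 4 = 100_2 (binary, LSB first: 001)
Double-and-add from P = (18, 28):
  bit 0 = 0: acc unchanged = O
  bit 1 = 0: acc unchanged = O
  bit 2 = 1: acc = O + (10, 1) = (10, 1)

4P = (10, 1)


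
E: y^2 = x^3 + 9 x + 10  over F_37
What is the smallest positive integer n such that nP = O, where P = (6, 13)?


Compute successive multiples of P until we hit O:
  1P = (6, 13)
  2P = (36, 0)
  3P = (6, 24)
  4P = O

ord(P) = 4


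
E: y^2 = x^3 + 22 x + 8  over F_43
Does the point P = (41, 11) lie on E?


Check whether y^2 = x^3 + 22 x + 8 (mod 43) for (x, y) = (41, 11).
LHS: y^2 = 11^2 mod 43 = 35
RHS: x^3 + 22 x + 8 = 41^3 + 22*41 + 8 mod 43 = 42
LHS != RHS

No, not on the curve


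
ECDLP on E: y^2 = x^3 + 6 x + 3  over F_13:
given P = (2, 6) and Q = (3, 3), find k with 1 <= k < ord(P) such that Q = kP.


Enumerate multiples of P until we hit Q = (3, 3):
  1P = (2, 6)
  2P = (8, 11)
  3P = (12, 3)
  4P = (0, 9)
  5P = (10, 6)
  6P = (1, 7)
  7P = (11, 3)
  8P = (3, 3)
Match found at i = 8.

k = 8


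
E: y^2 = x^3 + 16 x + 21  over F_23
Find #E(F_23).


For each x in F_23, count y with y^2 = x^3 + 16 x + 21 mod 23:
  x = 3: RHS = 4, y in [2, 21]  -> 2 point(s)
  x = 7: RHS = 16, y in [4, 19]  -> 2 point(s)
  x = 10: RHS = 8, y in [10, 13]  -> 2 point(s)
  x = 12: RHS = 9, y in [3, 20]  -> 2 point(s)
  x = 15: RHS = 2, y in [5, 18]  -> 2 point(s)
  x = 16: RHS = 3, y in [7, 16]  -> 2 point(s)
  x = 17: RHS = 8, y in [10, 13]  -> 2 point(s)
  x = 18: RHS = 0, y in [0]  -> 1 point(s)
  x = 19: RHS = 8, y in [10, 13]  -> 2 point(s)
  x = 21: RHS = 4, y in [2, 21]  -> 2 point(s)
  x = 22: RHS = 4, y in [2, 21]  -> 2 point(s)
Affine points: 21. Add the point at infinity: total = 22.

#E(F_23) = 22


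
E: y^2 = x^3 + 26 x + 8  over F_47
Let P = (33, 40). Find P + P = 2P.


Doubling: s = (3 x1^2 + a) / (2 y1)
s = (3*33^2 + 26) / (2*40) mod 47 = 30
x3 = s^2 - 2 x1 mod 47 = 30^2 - 2*33 = 35
y3 = s (x1 - x3) - y1 mod 47 = 30 * (33 - 35) - 40 = 41

2P = (35, 41)


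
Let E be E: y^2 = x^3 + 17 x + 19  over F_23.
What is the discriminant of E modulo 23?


4 a^3 + 27 b^2 = 4*17^3 + 27*19^2 = 19652 + 9747 = 29399
Delta = -16 * (29399) = -470384
Delta mod 23 = 12

Delta = 12 (mod 23)


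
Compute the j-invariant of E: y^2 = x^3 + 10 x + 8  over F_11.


Delta = -16(4 a^3 + 27 b^2) mod 11 = 4
-1728 * (4 a)^3 = -1728 * (4*10)^3 mod 11 = 9
j = 9 * 4^(-1) mod 11 = 5

j = 5 (mod 11)


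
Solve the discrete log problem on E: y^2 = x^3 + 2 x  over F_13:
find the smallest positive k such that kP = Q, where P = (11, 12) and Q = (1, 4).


Enumerate multiples of P until we hit Q = (1, 4):
  1P = (11, 12)
  2P = (1, 9)
  3P = (2, 5)
  4P = (12, 6)
  5P = (0, 0)
  6P = (12, 7)
  7P = (2, 8)
  8P = (1, 4)
Match found at i = 8.

k = 8


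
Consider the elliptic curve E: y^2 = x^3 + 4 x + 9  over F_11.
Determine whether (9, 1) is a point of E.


Check whether y^2 = x^3 + 4 x + 9 (mod 11) for (x, y) = (9, 1).
LHS: y^2 = 1^2 mod 11 = 1
RHS: x^3 + 4 x + 9 = 9^3 + 4*9 + 9 mod 11 = 4
LHS != RHS

No, not on the curve


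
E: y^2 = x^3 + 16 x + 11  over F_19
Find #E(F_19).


For each x in F_19, count y with y^2 = x^3 + 16 x + 11 mod 19:
  x = 0: RHS = 11, y in [7, 12]  -> 2 point(s)
  x = 1: RHS = 9, y in [3, 16]  -> 2 point(s)
  x = 4: RHS = 6, y in [5, 14]  -> 2 point(s)
  x = 5: RHS = 7, y in [8, 11]  -> 2 point(s)
  x = 6: RHS = 0, y in [0]  -> 1 point(s)
  x = 8: RHS = 5, y in [9, 10]  -> 2 point(s)
  x = 11: RHS = 17, y in [6, 13]  -> 2 point(s)
  x = 15: RHS = 16, y in [4, 15]  -> 2 point(s)
  x = 17: RHS = 9, y in [3, 16]  -> 2 point(s)
Affine points: 17. Add the point at infinity: total = 18.

#E(F_19) = 18


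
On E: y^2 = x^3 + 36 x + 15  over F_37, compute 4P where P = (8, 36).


k = 4 = 100_2 (binary, LSB first: 001)
Double-and-add from P = (8, 36):
  bit 0 = 0: acc unchanged = O
  bit 1 = 0: acc unchanged = O
  bit 2 = 1: acc = O + (11, 15) = (11, 15)

4P = (11, 15)


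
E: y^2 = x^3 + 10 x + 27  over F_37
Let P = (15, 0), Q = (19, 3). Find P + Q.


P != Q, so use the chord formula.
s = (y2 - y1) / (x2 - x1) = (3) / (4) mod 37 = 10
x3 = s^2 - x1 - x2 mod 37 = 10^2 - 15 - 19 = 29
y3 = s (x1 - x3) - y1 mod 37 = 10 * (15 - 29) - 0 = 8

P + Q = (29, 8)


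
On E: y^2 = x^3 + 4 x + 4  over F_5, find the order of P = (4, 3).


Compute successive multiples of P until we hit O:
  1P = (4, 3)
  2P = (1, 3)
  3P = (0, 2)
  4P = (2, 0)
  5P = (0, 3)
  6P = (1, 2)
  7P = (4, 2)
  8P = O

ord(P) = 8


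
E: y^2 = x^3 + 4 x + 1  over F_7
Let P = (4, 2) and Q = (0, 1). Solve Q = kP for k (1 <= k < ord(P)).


Enumerate multiples of P until we hit Q = (0, 1):
  1P = (4, 2)
  2P = (0, 1)
Match found at i = 2.

k = 2


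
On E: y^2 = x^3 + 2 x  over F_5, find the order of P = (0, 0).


Compute successive multiples of P until we hit O:
  1P = (0, 0)
  2P = O

ord(P) = 2


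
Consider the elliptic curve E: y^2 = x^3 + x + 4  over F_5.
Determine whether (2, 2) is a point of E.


Check whether y^2 = x^3 + 1 x + 4 (mod 5) for (x, y) = (2, 2).
LHS: y^2 = 2^2 mod 5 = 4
RHS: x^3 + 1 x + 4 = 2^3 + 1*2 + 4 mod 5 = 4
LHS = RHS

Yes, on the curve


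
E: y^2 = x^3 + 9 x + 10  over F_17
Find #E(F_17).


For each x in F_17, count y with y^2 = x^3 + 9 x + 10 mod 17:
  x = 2: RHS = 2, y in [6, 11]  -> 2 point(s)
  x = 3: RHS = 13, y in [8, 9]  -> 2 point(s)
  x = 4: RHS = 8, y in [5, 12]  -> 2 point(s)
  x = 6: RHS = 8, y in [5, 12]  -> 2 point(s)
  x = 7: RHS = 8, y in [5, 12]  -> 2 point(s)
  x = 8: RHS = 16, y in [4, 13]  -> 2 point(s)
  x = 9: RHS = 4, y in [2, 15]  -> 2 point(s)
  x = 15: RHS = 1, y in [1, 16]  -> 2 point(s)
  x = 16: RHS = 0, y in [0]  -> 1 point(s)
Affine points: 17. Add the point at infinity: total = 18.

#E(F_17) = 18


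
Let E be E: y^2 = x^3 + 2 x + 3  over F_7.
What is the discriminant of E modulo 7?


4 a^3 + 27 b^2 = 4*2^3 + 27*3^2 = 32 + 243 = 275
Delta = -16 * (275) = -4400
Delta mod 7 = 3

Delta = 3 (mod 7)


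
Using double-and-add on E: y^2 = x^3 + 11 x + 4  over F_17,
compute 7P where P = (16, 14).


k = 7 = 111_2 (binary, LSB first: 111)
Double-and-add from P = (16, 14):
  bit 0 = 1: acc = O + (16, 14) = (16, 14)
  bit 1 = 1: acc = (16, 14) + (15, 12) = (7, 4)
  bit 2 = 1: acc = (7, 4) + (3, 8) = (8, 14)

7P = (8, 14)


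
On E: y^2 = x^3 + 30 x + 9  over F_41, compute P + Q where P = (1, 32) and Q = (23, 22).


P != Q, so use the chord formula.
s = (y2 - y1) / (x2 - x1) = (31) / (22) mod 41 = 7
x3 = s^2 - x1 - x2 mod 41 = 7^2 - 1 - 23 = 25
y3 = s (x1 - x3) - y1 mod 41 = 7 * (1 - 25) - 32 = 5

P + Q = (25, 5)


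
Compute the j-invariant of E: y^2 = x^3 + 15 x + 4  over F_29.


Delta = -16(4 a^3 + 27 b^2) mod 29 = 11
-1728 * (4 a)^3 = -1728 * (4*15)^3 mod 29 = 9
j = 9 * 11^(-1) mod 29 = 14

j = 14 (mod 29)


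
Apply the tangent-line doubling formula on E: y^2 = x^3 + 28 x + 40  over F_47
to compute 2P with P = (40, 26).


Doubling: s = (3 x1^2 + a) / (2 y1)
s = (3*40^2 + 28) / (2*26) mod 47 = 35
x3 = s^2 - 2 x1 mod 47 = 35^2 - 2*40 = 17
y3 = s (x1 - x3) - y1 mod 47 = 35 * (40 - 17) - 26 = 27

2P = (17, 27)


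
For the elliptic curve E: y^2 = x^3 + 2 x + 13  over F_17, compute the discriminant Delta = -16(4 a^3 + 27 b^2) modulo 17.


4 a^3 + 27 b^2 = 4*2^3 + 27*13^2 = 32 + 4563 = 4595
Delta = -16 * (4595) = -73520
Delta mod 17 = 5

Delta = 5 (mod 17)


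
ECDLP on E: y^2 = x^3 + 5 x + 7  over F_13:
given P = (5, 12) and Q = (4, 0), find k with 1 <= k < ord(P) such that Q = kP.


Enumerate multiples of P until we hit Q = (4, 0):
  1P = (5, 12)
  2P = (4, 0)
Match found at i = 2.

k = 2


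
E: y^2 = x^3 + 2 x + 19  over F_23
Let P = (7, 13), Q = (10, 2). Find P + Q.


P != Q, so use the chord formula.
s = (y2 - y1) / (x2 - x1) = (12) / (3) mod 23 = 4
x3 = s^2 - x1 - x2 mod 23 = 4^2 - 7 - 10 = 22
y3 = s (x1 - x3) - y1 mod 23 = 4 * (7 - 22) - 13 = 19

P + Q = (22, 19)


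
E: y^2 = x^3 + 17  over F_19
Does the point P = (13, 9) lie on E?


Check whether y^2 = x^3 + 0 x + 17 (mod 19) for (x, y) = (13, 9).
LHS: y^2 = 9^2 mod 19 = 5
RHS: x^3 + 0 x + 17 = 13^3 + 0*13 + 17 mod 19 = 10
LHS != RHS

No, not on the curve


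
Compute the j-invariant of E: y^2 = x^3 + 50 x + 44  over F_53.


Delta = -16(4 a^3 + 27 b^2) mod 53 = 20
-1728 * (4 a)^3 = -1728 * (4*50)^3 mod 53 = 17
j = 17 * 20^(-1) mod 53 = 30

j = 30 (mod 53)


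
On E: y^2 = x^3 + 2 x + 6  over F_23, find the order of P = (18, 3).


Compute successive multiples of P until we hit O:
  1P = (18, 3)
  2P = (22, 7)
  3P = (7, 8)
  4P = (6, 2)
  5P = (3, 4)
  6P = (11, 18)
  7P = (0, 11)
  8P = (14, 8)
  ... (continuing to 29P)
  29P = O

ord(P) = 29


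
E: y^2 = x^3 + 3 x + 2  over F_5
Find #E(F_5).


For each x in F_5, count y with y^2 = x^3 + 3 x + 2 mod 5:
  x = 1: RHS = 1, y in [1, 4]  -> 2 point(s)
  x = 2: RHS = 1, y in [1, 4]  -> 2 point(s)
Affine points: 4. Add the point at infinity: total = 5.

#E(F_5) = 5


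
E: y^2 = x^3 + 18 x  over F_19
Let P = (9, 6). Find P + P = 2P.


Doubling: s = (3 x1^2 + a) / (2 y1)
s = (3*9^2 + 18) / (2*6) mod 19 = 17
x3 = s^2 - 2 x1 mod 19 = 17^2 - 2*9 = 5
y3 = s (x1 - x3) - y1 mod 19 = 17 * (9 - 5) - 6 = 5

2P = (5, 5)


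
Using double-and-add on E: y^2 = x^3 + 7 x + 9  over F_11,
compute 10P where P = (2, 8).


k = 10 = 1010_2 (binary, LSB first: 0101)
Double-and-add from P = (2, 8):
  bit 0 = 0: acc unchanged = O
  bit 1 = 1: acc = O + (10, 10) = (10, 10)
  bit 2 = 0: acc unchanged = (10, 10)
  bit 3 = 1: acc = (10, 10) + (6, 6) = (7, 4)

10P = (7, 4)


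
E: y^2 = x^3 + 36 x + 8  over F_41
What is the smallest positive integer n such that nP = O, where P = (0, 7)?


Compute successive multiples of P until we hit O:
  1P = (0, 7)
  2P = (20, 6)
  3P = (25, 25)
  4P = (32, 29)
  5P = (17, 30)
  6P = (22, 38)
  7P = (27, 9)
  8P = (9, 6)
  ... (continuing to 45P)
  45P = O

ord(P) = 45


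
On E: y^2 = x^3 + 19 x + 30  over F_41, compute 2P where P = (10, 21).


Doubling: s = (3 x1^2 + a) / (2 y1)
s = (3*10^2 + 19) / (2*21) mod 41 = 32
x3 = s^2 - 2 x1 mod 41 = 32^2 - 2*10 = 20
y3 = s (x1 - x3) - y1 mod 41 = 32 * (10 - 20) - 21 = 28

2P = (20, 28)


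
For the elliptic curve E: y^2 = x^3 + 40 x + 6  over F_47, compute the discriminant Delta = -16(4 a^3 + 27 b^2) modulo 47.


4 a^3 + 27 b^2 = 4*40^3 + 27*6^2 = 256000 + 972 = 256972
Delta = -16 * (256972) = -4111552
Delta mod 47 = 8

Delta = 8 (mod 47)


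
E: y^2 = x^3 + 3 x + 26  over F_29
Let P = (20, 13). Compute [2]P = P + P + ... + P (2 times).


k = 2 = 10_2 (binary, LSB first: 01)
Double-and-add from P = (20, 13):
  bit 0 = 0: acc unchanged = O
  bit 1 = 1: acc = O + (14, 17) = (14, 17)

2P = (14, 17)


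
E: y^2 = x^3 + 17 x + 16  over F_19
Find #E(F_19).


For each x in F_19, count y with y^2 = x^3 + 17 x + 16 mod 19:
  x = 0: RHS = 16, y in [4, 15]  -> 2 point(s)
  x = 2: RHS = 1, y in [1, 18]  -> 2 point(s)
  x = 5: RHS = 17, y in [6, 13]  -> 2 point(s)
  x = 6: RHS = 11, y in [7, 12]  -> 2 point(s)
  x = 9: RHS = 5, y in [9, 10]  -> 2 point(s)
  x = 15: RHS = 17, y in [6, 13]  -> 2 point(s)
  x = 18: RHS = 17, y in [6, 13]  -> 2 point(s)
Affine points: 14. Add the point at infinity: total = 15.

#E(F_19) = 15


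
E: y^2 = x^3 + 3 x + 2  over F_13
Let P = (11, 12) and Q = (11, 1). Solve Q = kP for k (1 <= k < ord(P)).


Enumerate multiples of P until we hit Q = (11, 1):
  1P = (11, 12)
  2P = (5, 8)
  3P = (9, 11)
  4P = (3, 5)
  5P = (2, 4)
  6P = (4, 0)
  7P = (2, 9)
  8P = (3, 8)
  9P = (9, 2)
  10P = (5, 5)
  11P = (11, 1)
Match found at i = 11.

k = 11


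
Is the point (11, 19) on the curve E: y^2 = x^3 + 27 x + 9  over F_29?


Check whether y^2 = x^3 + 27 x + 9 (mod 29) for (x, y) = (11, 19).
LHS: y^2 = 19^2 mod 29 = 13
RHS: x^3 + 27 x + 9 = 11^3 + 27*11 + 9 mod 29 = 13
LHS = RHS

Yes, on the curve


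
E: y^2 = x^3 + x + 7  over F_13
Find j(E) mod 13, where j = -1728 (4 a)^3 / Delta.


Delta = -16(4 a^3 + 27 b^2) mod 13 = 10
-1728 * (4 a)^3 = -1728 * (4*1)^3 mod 13 = 12
j = 12 * 10^(-1) mod 13 = 9

j = 9 (mod 13)


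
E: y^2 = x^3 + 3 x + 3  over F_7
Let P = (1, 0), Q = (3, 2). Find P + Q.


P != Q, so use the chord formula.
s = (y2 - y1) / (x2 - x1) = (2) / (2) mod 7 = 1
x3 = s^2 - x1 - x2 mod 7 = 1^2 - 1 - 3 = 4
y3 = s (x1 - x3) - y1 mod 7 = 1 * (1 - 4) - 0 = 4

P + Q = (4, 4)


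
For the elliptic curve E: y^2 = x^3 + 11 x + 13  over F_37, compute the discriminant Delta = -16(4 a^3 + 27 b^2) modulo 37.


4 a^3 + 27 b^2 = 4*11^3 + 27*13^2 = 5324 + 4563 = 9887
Delta = -16 * (9887) = -158192
Delta mod 37 = 20

Delta = 20 (mod 37)


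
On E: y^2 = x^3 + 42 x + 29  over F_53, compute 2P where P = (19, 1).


Doubling: s = (3 x1^2 + a) / (2 y1)
s = (3*19^2 + 42) / (2*1) mod 53 = 6
x3 = s^2 - 2 x1 mod 53 = 6^2 - 2*19 = 51
y3 = s (x1 - x3) - y1 mod 53 = 6 * (19 - 51) - 1 = 19

2P = (51, 19)


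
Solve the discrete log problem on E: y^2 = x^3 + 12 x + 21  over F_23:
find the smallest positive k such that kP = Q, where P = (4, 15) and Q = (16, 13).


Enumerate multiples of P until we hit Q = (16, 13):
  1P = (4, 15)
  2P = (19, 1)
  3P = (16, 10)
  4P = (11, 9)
  5P = (20, 2)
  6P = (17, 20)
  7P = (8, 10)
  8P = (14, 9)
  9P = (21, 9)
  10P = (22, 13)
  11P = (22, 10)
  12P = (21, 14)
  13P = (14, 14)
  14P = (8, 13)
  15P = (17, 3)
  16P = (20, 21)
  17P = (11, 14)
  18P = (16, 13)
Match found at i = 18.

k = 18


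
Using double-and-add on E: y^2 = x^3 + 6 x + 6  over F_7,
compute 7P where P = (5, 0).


k = 7 = 111_2 (binary, LSB first: 111)
Double-and-add from P = (5, 0):
  bit 0 = 1: acc = O + (5, 0) = (5, 0)
  bit 1 = 1: acc = (5, 0) + O = (5, 0)
  bit 2 = 1: acc = (5, 0) + O = (5, 0)

7P = (5, 0)


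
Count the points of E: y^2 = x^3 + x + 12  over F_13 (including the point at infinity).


For each x in F_13, count y with y^2 = x^3 + 1 x + 12 mod 13:
  x = 0: RHS = 12, y in [5, 8]  -> 2 point(s)
  x = 1: RHS = 1, y in [1, 12]  -> 2 point(s)
  x = 2: RHS = 9, y in [3, 10]  -> 2 point(s)
  x = 3: RHS = 3, y in [4, 9]  -> 2 point(s)
  x = 5: RHS = 12, y in [5, 8]  -> 2 point(s)
  x = 6: RHS = 0, y in [0]  -> 1 point(s)
  x = 8: RHS = 12, y in [5, 8]  -> 2 point(s)
  x = 9: RHS = 9, y in [3, 10]  -> 2 point(s)
  x = 12: RHS = 10, y in [6, 7]  -> 2 point(s)
Affine points: 17. Add the point at infinity: total = 18.

#E(F_13) = 18


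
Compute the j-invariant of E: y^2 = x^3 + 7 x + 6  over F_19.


Delta = -16(4 a^3 + 27 b^2) mod 19 = 2
-1728 * (4 a)^3 = -1728 * (4*7)^3 mod 19 = 7
j = 7 * 2^(-1) mod 19 = 13

j = 13 (mod 19)


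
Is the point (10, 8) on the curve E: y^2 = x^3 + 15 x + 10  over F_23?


Check whether y^2 = x^3 + 15 x + 10 (mod 23) for (x, y) = (10, 8).
LHS: y^2 = 8^2 mod 23 = 18
RHS: x^3 + 15 x + 10 = 10^3 + 15*10 + 10 mod 23 = 10
LHS != RHS

No, not on the curve


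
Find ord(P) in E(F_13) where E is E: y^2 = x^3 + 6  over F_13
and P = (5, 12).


Compute successive multiples of P until we hit O:
  1P = (5, 12)
  2P = (2, 12)
  3P = (6, 1)
  4P = (6, 12)
  5P = (2, 1)
  6P = (5, 1)
  7P = O

ord(P) = 7


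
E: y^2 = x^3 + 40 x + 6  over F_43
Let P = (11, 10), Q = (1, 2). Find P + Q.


P != Q, so use the chord formula.
s = (y2 - y1) / (x2 - x1) = (35) / (33) mod 43 = 18
x3 = s^2 - x1 - x2 mod 43 = 18^2 - 11 - 1 = 11
y3 = s (x1 - x3) - y1 mod 43 = 18 * (11 - 11) - 10 = 33

P + Q = (11, 33)


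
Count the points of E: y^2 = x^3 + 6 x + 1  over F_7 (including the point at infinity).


For each x in F_7, count y with y^2 = x^3 + 6 x + 1 mod 7:
  x = 0: RHS = 1, y in [1, 6]  -> 2 point(s)
  x = 1: RHS = 1, y in [1, 6]  -> 2 point(s)
  x = 2: RHS = 0, y in [0]  -> 1 point(s)
  x = 3: RHS = 4, y in [2, 5]  -> 2 point(s)
  x = 5: RHS = 2, y in [3, 4]  -> 2 point(s)
  x = 6: RHS = 1, y in [1, 6]  -> 2 point(s)
Affine points: 11. Add the point at infinity: total = 12.

#E(F_7) = 12


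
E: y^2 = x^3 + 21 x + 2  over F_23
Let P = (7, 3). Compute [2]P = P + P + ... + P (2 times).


k = 2 = 10_2 (binary, LSB first: 01)
Double-and-add from P = (7, 3):
  bit 0 = 0: acc unchanged = O
  bit 1 = 1: acc = O + (11, 0) = (11, 0)

2P = (11, 0)


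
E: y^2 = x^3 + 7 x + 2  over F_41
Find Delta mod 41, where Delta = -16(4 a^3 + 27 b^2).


4 a^3 + 27 b^2 = 4*7^3 + 27*2^2 = 1372 + 108 = 1480
Delta = -16 * (1480) = -23680
Delta mod 41 = 18

Delta = 18 (mod 41)


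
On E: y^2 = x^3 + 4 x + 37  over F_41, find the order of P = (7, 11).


Compute successive multiples of P until we hit O:
  1P = (7, 11)
  2P = (11, 10)
  3P = (0, 18)
  4P = (35, 17)
  5P = (39, 29)
  6P = (40, 14)
  7P = (14, 7)
  8P = (22, 21)
  ... (continuing to 53P)
  53P = O

ord(P) = 53


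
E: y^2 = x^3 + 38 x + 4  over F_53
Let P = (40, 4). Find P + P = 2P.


Doubling: s = (3 x1^2 + a) / (2 y1)
s = (3*40^2 + 38) / (2*4) mod 53 = 35
x3 = s^2 - 2 x1 mod 53 = 35^2 - 2*40 = 32
y3 = s (x1 - x3) - y1 mod 53 = 35 * (40 - 32) - 4 = 11

2P = (32, 11)


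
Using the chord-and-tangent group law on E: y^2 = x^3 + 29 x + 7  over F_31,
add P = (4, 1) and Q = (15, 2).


P != Q, so use the chord formula.
s = (y2 - y1) / (x2 - x1) = (1) / (11) mod 31 = 17
x3 = s^2 - x1 - x2 mod 31 = 17^2 - 4 - 15 = 22
y3 = s (x1 - x3) - y1 mod 31 = 17 * (4 - 22) - 1 = 3

P + Q = (22, 3)


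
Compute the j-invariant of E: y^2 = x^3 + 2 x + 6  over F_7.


Delta = -16(4 a^3 + 27 b^2) mod 7 = 1
-1728 * (4 a)^3 = -1728 * (4*2)^3 mod 7 = 1
j = 1 * 1^(-1) mod 7 = 1

j = 1 (mod 7)


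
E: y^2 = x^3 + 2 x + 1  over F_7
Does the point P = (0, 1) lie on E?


Check whether y^2 = x^3 + 2 x + 1 (mod 7) for (x, y) = (0, 1).
LHS: y^2 = 1^2 mod 7 = 1
RHS: x^3 + 2 x + 1 = 0^3 + 2*0 + 1 mod 7 = 1
LHS = RHS

Yes, on the curve


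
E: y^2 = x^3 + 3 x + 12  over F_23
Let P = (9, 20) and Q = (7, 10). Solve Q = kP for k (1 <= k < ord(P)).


Enumerate multiples of P until we hit Q = (7, 10):
  1P = (9, 20)
  2P = (7, 13)
  3P = (2, 16)
  4P = (2, 7)
  5P = (7, 10)
Match found at i = 5.

k = 5


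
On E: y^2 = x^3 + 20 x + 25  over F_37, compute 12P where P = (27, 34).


k = 12 = 1100_2 (binary, LSB first: 0011)
Double-and-add from P = (27, 34):
  bit 0 = 0: acc unchanged = O
  bit 1 = 0: acc unchanged = O
  bit 2 = 1: acc = O + (5, 19) = (5, 19)
  bit 3 = 1: acc = (5, 19) + (24, 26) = (19, 7)

12P = (19, 7)


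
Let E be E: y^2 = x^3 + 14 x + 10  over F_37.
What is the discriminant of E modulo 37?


4 a^3 + 27 b^2 = 4*14^3 + 27*10^2 = 10976 + 2700 = 13676
Delta = -16 * (13676) = -218816
Delta mod 37 = 2

Delta = 2 (mod 37)


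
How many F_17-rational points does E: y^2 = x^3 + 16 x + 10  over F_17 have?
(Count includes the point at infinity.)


For each x in F_17, count y with y^2 = x^3 + 16 x + 10 mod 17:
  x = 2: RHS = 16, y in [4, 13]  -> 2 point(s)
  x = 3: RHS = 0, y in [0]  -> 1 point(s)
  x = 4: RHS = 2, y in [6, 11]  -> 2 point(s)
  x = 6: RHS = 16, y in [4, 13]  -> 2 point(s)
  x = 8: RHS = 4, y in [2, 15]  -> 2 point(s)
  x = 9: RHS = 16, y in [4, 13]  -> 2 point(s)
  x = 11: RHS = 4, y in [2, 15]  -> 2 point(s)
  x = 12: RHS = 9, y in [3, 14]  -> 2 point(s)
  x = 13: RHS = 1, y in [1, 16]  -> 2 point(s)
  x = 15: RHS = 4, y in [2, 15]  -> 2 point(s)
Affine points: 19. Add the point at infinity: total = 20.

#E(F_17) = 20


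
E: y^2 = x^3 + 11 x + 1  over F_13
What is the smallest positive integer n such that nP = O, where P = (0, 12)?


Compute successive multiples of P until we hit O:
  1P = (0, 12)
  2P = (1, 0)
  3P = (0, 1)
  4P = O

ord(P) = 4


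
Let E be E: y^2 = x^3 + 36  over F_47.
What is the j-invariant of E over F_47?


Delta = -16(4 a^3 + 27 b^2) mod 47 = 39
-1728 * (4 a)^3 = -1728 * (4*0)^3 mod 47 = 0
j = 0 * 39^(-1) mod 47 = 0

j = 0 (mod 47)


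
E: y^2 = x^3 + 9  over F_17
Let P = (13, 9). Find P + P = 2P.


Doubling: s = (3 x1^2 + a) / (2 y1)
s = (3*13^2 + 0) / (2*9) mod 17 = 14
x3 = s^2 - 2 x1 mod 17 = 14^2 - 2*13 = 0
y3 = s (x1 - x3) - y1 mod 17 = 14 * (13 - 0) - 9 = 3

2P = (0, 3)


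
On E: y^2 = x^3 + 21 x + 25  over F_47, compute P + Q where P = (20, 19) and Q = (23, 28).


P != Q, so use the chord formula.
s = (y2 - y1) / (x2 - x1) = (9) / (3) mod 47 = 3
x3 = s^2 - x1 - x2 mod 47 = 3^2 - 20 - 23 = 13
y3 = s (x1 - x3) - y1 mod 47 = 3 * (20 - 13) - 19 = 2

P + Q = (13, 2)


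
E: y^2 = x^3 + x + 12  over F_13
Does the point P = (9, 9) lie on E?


Check whether y^2 = x^3 + 1 x + 12 (mod 13) for (x, y) = (9, 9).
LHS: y^2 = 9^2 mod 13 = 3
RHS: x^3 + 1 x + 12 = 9^3 + 1*9 + 12 mod 13 = 9
LHS != RHS

No, not on the curve


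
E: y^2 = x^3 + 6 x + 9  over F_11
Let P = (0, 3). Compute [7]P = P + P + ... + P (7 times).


k = 7 = 111_2 (binary, LSB first: 111)
Double-and-add from P = (0, 3):
  bit 0 = 1: acc = O + (0, 3) = (0, 3)
  bit 1 = 1: acc = (0, 3) + (1, 7) = (4, 3)
  bit 2 = 1: acc = (4, 3) + (7, 8) = (4, 8)

7P = (4, 8)


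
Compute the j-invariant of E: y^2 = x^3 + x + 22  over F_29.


Delta = -16(4 a^3 + 27 b^2) mod 29 = 25
-1728 * (4 a)^3 = -1728 * (4*1)^3 mod 29 = 14
j = 14 * 25^(-1) mod 29 = 11

j = 11 (mod 29)


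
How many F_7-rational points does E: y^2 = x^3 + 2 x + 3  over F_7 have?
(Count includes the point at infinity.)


For each x in F_7, count y with y^2 = x^3 + 2 x + 3 mod 7:
  x = 2: RHS = 1, y in [1, 6]  -> 2 point(s)
  x = 3: RHS = 1, y in [1, 6]  -> 2 point(s)
  x = 6: RHS = 0, y in [0]  -> 1 point(s)
Affine points: 5. Add the point at infinity: total = 6.

#E(F_7) = 6


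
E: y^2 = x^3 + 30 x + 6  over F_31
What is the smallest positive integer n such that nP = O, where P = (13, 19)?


Compute successive multiples of P until we hit O:
  1P = (13, 19)
  2P = (14, 15)
  3P = (20, 9)
  4P = (7, 30)
  5P = (29, 0)
  6P = (7, 1)
  7P = (20, 22)
  8P = (14, 16)
  ... (continuing to 10P)
  10P = O

ord(P) = 10


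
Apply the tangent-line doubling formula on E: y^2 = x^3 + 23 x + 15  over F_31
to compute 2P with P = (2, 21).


Doubling: s = (3 x1^2 + a) / (2 y1)
s = (3*2^2 + 23) / (2*21) mod 31 = 6
x3 = s^2 - 2 x1 mod 31 = 6^2 - 2*2 = 1
y3 = s (x1 - x3) - y1 mod 31 = 6 * (2 - 1) - 21 = 16

2P = (1, 16)


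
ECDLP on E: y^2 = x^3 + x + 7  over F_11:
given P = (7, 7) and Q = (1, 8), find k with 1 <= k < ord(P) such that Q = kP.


Enumerate multiples of P until we hit Q = (1, 8):
  1P = (7, 7)
  2P = (1, 3)
  3P = (1, 8)
Match found at i = 3.

k = 3


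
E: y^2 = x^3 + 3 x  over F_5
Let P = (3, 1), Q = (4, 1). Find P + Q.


P != Q, so use the chord formula.
s = (y2 - y1) / (x2 - x1) = (0) / (1) mod 5 = 0
x3 = s^2 - x1 - x2 mod 5 = 0^2 - 3 - 4 = 3
y3 = s (x1 - x3) - y1 mod 5 = 0 * (3 - 3) - 1 = 4

P + Q = (3, 4)


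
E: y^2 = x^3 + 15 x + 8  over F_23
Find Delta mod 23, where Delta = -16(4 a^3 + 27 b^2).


4 a^3 + 27 b^2 = 4*15^3 + 27*8^2 = 13500 + 1728 = 15228
Delta = -16 * (15228) = -243648
Delta mod 23 = 14

Delta = 14 (mod 23)


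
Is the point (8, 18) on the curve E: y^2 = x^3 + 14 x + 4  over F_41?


Check whether y^2 = x^3 + 14 x + 4 (mod 41) for (x, y) = (8, 18).
LHS: y^2 = 18^2 mod 41 = 37
RHS: x^3 + 14 x + 4 = 8^3 + 14*8 + 4 mod 41 = 13
LHS != RHS

No, not on the curve


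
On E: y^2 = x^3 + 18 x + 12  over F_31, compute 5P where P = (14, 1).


k = 5 = 101_2 (binary, LSB first: 101)
Double-and-add from P = (14, 1):
  bit 0 = 1: acc = O + (14, 1) = (14, 1)
  bit 1 = 0: acc unchanged = (14, 1)
  bit 2 = 1: acc = (14, 1) + (3, 0) = (24, 15)

5P = (24, 15)


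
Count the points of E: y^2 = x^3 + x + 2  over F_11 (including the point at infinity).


For each x in F_11, count y with y^2 = x^3 + 1 x + 2 mod 11:
  x = 1: RHS = 4, y in [2, 9]  -> 2 point(s)
  x = 2: RHS = 1, y in [1, 10]  -> 2 point(s)
  x = 4: RHS = 4, y in [2, 9]  -> 2 point(s)
  x = 5: RHS = 0, y in [0]  -> 1 point(s)
  x = 6: RHS = 4, y in [2, 9]  -> 2 point(s)
  x = 7: RHS = 0, y in [0]  -> 1 point(s)
  x = 8: RHS = 5, y in [4, 7]  -> 2 point(s)
  x = 9: RHS = 3, y in [5, 6]  -> 2 point(s)
  x = 10: RHS = 0, y in [0]  -> 1 point(s)
Affine points: 15. Add the point at infinity: total = 16.

#E(F_11) = 16


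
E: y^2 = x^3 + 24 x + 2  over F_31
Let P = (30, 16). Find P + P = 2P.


Doubling: s = (3 x1^2 + a) / (2 y1)
s = (3*30^2 + 24) / (2*16) mod 31 = 27
x3 = s^2 - 2 x1 mod 31 = 27^2 - 2*30 = 18
y3 = s (x1 - x3) - y1 mod 31 = 27 * (30 - 18) - 16 = 29

2P = (18, 29)


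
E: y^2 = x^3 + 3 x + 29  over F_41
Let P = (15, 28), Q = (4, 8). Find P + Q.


P != Q, so use the chord formula.
s = (y2 - y1) / (x2 - x1) = (21) / (30) mod 41 = 13
x3 = s^2 - x1 - x2 mod 41 = 13^2 - 15 - 4 = 27
y3 = s (x1 - x3) - y1 mod 41 = 13 * (15 - 27) - 28 = 21

P + Q = (27, 21)


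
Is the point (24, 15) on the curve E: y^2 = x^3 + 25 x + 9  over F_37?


Check whether y^2 = x^3 + 25 x + 9 (mod 37) for (x, y) = (24, 15).
LHS: y^2 = 15^2 mod 37 = 3
RHS: x^3 + 25 x + 9 = 24^3 + 25*24 + 9 mod 37 = 3
LHS = RHS

Yes, on the curve


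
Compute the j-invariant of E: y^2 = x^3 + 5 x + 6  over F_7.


Delta = -16(4 a^3 + 27 b^2) mod 7 = 3
-1728 * (4 a)^3 = -1728 * (4*5)^3 mod 7 = 6
j = 6 * 3^(-1) mod 7 = 2

j = 2 (mod 7)


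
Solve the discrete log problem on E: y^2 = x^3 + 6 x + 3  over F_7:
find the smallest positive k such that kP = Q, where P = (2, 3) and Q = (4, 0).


Enumerate multiples of P until we hit Q = (4, 0):
  1P = (2, 3)
  2P = (5, 2)
  3P = (4, 0)
Match found at i = 3.

k = 3


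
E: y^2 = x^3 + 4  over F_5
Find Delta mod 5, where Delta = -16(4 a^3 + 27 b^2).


4 a^3 + 27 b^2 = 4*0^3 + 27*4^2 = 0 + 432 = 432
Delta = -16 * (432) = -6912
Delta mod 5 = 3

Delta = 3 (mod 5)


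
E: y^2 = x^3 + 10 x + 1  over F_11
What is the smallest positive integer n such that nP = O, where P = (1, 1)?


Compute successive multiples of P until we hit O:
  1P = (1, 1)
  2P = (10, 1)
  3P = (0, 10)
  4P = (3, 6)
  5P = (5, 0)
  6P = (3, 5)
  7P = (0, 1)
  8P = (10, 10)
  ... (continuing to 10P)
  10P = O

ord(P) = 10


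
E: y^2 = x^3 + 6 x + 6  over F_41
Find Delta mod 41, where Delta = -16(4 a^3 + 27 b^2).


4 a^3 + 27 b^2 = 4*6^3 + 27*6^2 = 864 + 972 = 1836
Delta = -16 * (1836) = -29376
Delta mod 41 = 21

Delta = 21 (mod 41)


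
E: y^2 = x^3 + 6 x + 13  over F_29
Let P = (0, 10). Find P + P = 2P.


Doubling: s = (3 x1^2 + a) / (2 y1)
s = (3*0^2 + 6) / (2*10) mod 29 = 9
x3 = s^2 - 2 x1 mod 29 = 9^2 - 2*0 = 23
y3 = s (x1 - x3) - y1 mod 29 = 9 * (0 - 23) - 10 = 15

2P = (23, 15)


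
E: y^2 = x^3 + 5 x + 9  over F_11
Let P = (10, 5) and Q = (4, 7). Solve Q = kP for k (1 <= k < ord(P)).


Enumerate multiples of P until we hit Q = (4, 7):
  1P = (10, 5)
  2P = (0, 3)
  3P = (5, 7)
  4P = (1, 9)
  5P = (4, 7)
Match found at i = 5.

k = 5


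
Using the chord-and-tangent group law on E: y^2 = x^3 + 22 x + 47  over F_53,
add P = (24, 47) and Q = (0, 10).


P != Q, so use the chord formula.
s = (y2 - y1) / (x2 - x1) = (16) / (29) mod 53 = 17
x3 = s^2 - x1 - x2 mod 53 = 17^2 - 24 - 0 = 0
y3 = s (x1 - x3) - y1 mod 53 = 17 * (24 - 0) - 47 = 43

P + Q = (0, 43)


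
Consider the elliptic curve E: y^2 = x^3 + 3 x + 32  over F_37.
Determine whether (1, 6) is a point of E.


Check whether y^2 = x^3 + 3 x + 32 (mod 37) for (x, y) = (1, 6).
LHS: y^2 = 6^2 mod 37 = 36
RHS: x^3 + 3 x + 32 = 1^3 + 3*1 + 32 mod 37 = 36
LHS = RHS

Yes, on the curve


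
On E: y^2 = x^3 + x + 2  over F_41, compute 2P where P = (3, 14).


k = 2 = 10_2 (binary, LSB first: 01)
Double-and-add from P = (3, 14):
  bit 0 = 0: acc unchanged = O
  bit 1 = 1: acc = O + (36, 35) = (36, 35)

2P = (36, 35)


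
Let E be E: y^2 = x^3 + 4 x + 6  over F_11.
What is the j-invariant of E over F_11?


Delta = -16(4 a^3 + 27 b^2) mod 11 = 9
-1728 * (4 a)^3 = -1728 * (4*4)^3 mod 11 = 7
j = 7 * 9^(-1) mod 11 = 2

j = 2 (mod 11)


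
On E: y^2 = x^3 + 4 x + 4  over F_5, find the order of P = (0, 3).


Compute successive multiples of P until we hit O:
  1P = (0, 3)
  2P = (1, 3)
  3P = (4, 2)
  4P = (2, 0)
  5P = (4, 3)
  6P = (1, 2)
  7P = (0, 2)
  8P = O

ord(P) = 8


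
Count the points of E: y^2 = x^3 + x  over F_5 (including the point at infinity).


For each x in F_5, count y with y^2 = x^3 + 1 x + 0 mod 5:
  x = 0: RHS = 0, y in [0]  -> 1 point(s)
  x = 2: RHS = 0, y in [0]  -> 1 point(s)
  x = 3: RHS = 0, y in [0]  -> 1 point(s)
Affine points: 3. Add the point at infinity: total = 4.

#E(F_5) = 4


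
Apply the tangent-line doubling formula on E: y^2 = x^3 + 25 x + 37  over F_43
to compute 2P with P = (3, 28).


Doubling: s = (3 x1^2 + a) / (2 y1)
s = (3*3^2 + 25) / (2*28) mod 43 = 4
x3 = s^2 - 2 x1 mod 43 = 4^2 - 2*3 = 10
y3 = s (x1 - x3) - y1 mod 43 = 4 * (3 - 10) - 28 = 30

2P = (10, 30)


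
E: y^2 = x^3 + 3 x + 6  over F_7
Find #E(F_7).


For each x in F_7, count y with y^2 = x^3 + 3 x + 6 mod 7:
  x = 3: RHS = 0, y in [0]  -> 1 point(s)
  x = 6: RHS = 2, y in [3, 4]  -> 2 point(s)
Affine points: 3. Add the point at infinity: total = 4.

#E(F_7) = 4


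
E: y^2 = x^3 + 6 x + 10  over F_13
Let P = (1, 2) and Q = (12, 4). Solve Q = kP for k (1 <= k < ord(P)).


Enumerate multiples of P until we hit Q = (12, 4):
  1P = (1, 2)
  2P = (12, 9)
  3P = (9, 0)
  4P = (12, 4)
Match found at i = 4.

k = 4


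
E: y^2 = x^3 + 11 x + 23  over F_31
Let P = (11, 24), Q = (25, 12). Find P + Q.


P != Q, so use the chord formula.
s = (y2 - y1) / (x2 - x1) = (19) / (14) mod 31 = 8
x3 = s^2 - x1 - x2 mod 31 = 8^2 - 11 - 25 = 28
y3 = s (x1 - x3) - y1 mod 31 = 8 * (11 - 28) - 24 = 26

P + Q = (28, 26)


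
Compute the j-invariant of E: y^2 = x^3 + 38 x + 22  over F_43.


Delta = -16(4 a^3 + 27 b^2) mod 43 = 23
-1728 * (4 a)^3 = -1728 * (4*38)^3 mod 43 = 16
j = 16 * 23^(-1) mod 43 = 25

j = 25 (mod 43)


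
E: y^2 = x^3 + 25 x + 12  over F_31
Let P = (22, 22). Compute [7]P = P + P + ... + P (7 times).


k = 7 = 111_2 (binary, LSB first: 111)
Double-and-add from P = (22, 22):
  bit 0 = 1: acc = O + (22, 22) = (22, 22)
  bit 1 = 1: acc = (22, 22) + (20, 24) = (21, 8)
  bit 2 = 1: acc = (21, 8) + (29, 4) = (20, 7)

7P = (20, 7)


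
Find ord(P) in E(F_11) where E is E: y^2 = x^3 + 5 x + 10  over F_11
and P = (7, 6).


Compute successive multiples of P until we hit O:
  1P = (7, 6)
  2P = (1, 4)
  3P = (8, 1)
  4P = (10, 9)
  5P = (6, 6)
  6P = (9, 5)
  7P = (9, 6)
  8P = (6, 5)
  ... (continuing to 13P)
  13P = O

ord(P) = 13


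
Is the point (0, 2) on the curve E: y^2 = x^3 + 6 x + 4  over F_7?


Check whether y^2 = x^3 + 6 x + 4 (mod 7) for (x, y) = (0, 2).
LHS: y^2 = 2^2 mod 7 = 4
RHS: x^3 + 6 x + 4 = 0^3 + 6*0 + 4 mod 7 = 4
LHS = RHS

Yes, on the curve


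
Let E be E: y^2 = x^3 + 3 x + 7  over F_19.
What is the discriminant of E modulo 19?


4 a^3 + 27 b^2 = 4*3^3 + 27*7^2 = 108 + 1323 = 1431
Delta = -16 * (1431) = -22896
Delta mod 19 = 18

Delta = 18 (mod 19)


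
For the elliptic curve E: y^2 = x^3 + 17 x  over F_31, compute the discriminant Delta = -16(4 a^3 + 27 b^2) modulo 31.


4 a^3 + 27 b^2 = 4*17^3 + 27*0^2 = 19652 + 0 = 19652
Delta = -16 * (19652) = -314432
Delta mod 31 = 1

Delta = 1 (mod 31)


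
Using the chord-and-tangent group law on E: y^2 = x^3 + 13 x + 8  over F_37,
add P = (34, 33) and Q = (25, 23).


P != Q, so use the chord formula.
s = (y2 - y1) / (x2 - x1) = (27) / (28) mod 37 = 34
x3 = s^2 - x1 - x2 mod 37 = 34^2 - 34 - 25 = 24
y3 = s (x1 - x3) - y1 mod 37 = 34 * (34 - 24) - 33 = 11

P + Q = (24, 11)


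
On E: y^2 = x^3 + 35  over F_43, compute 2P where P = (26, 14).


Doubling: s = (3 x1^2 + a) / (2 y1)
s = (3*26^2 + 0) / (2*14) mod 43 = 11
x3 = s^2 - 2 x1 mod 43 = 11^2 - 2*26 = 26
y3 = s (x1 - x3) - y1 mod 43 = 11 * (26 - 26) - 14 = 29

2P = (26, 29)


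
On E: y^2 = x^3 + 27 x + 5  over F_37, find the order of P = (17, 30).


Compute successive multiples of P until we hit O:
  1P = (17, 30)
  2P = (13, 0)
  3P = (17, 7)
  4P = O

ord(P) = 4


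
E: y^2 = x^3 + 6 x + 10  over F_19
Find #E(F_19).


For each x in F_19, count y with y^2 = x^3 + 6 x + 10 mod 19:
  x = 1: RHS = 17, y in [6, 13]  -> 2 point(s)
  x = 2: RHS = 11, y in [7, 12]  -> 2 point(s)
  x = 3: RHS = 17, y in [6, 13]  -> 2 point(s)
  x = 8: RHS = 0, y in [0]  -> 1 point(s)
  x = 10: RHS = 6, y in [5, 14]  -> 2 point(s)
  x = 11: RHS = 1, y in [1, 18]  -> 2 point(s)
  x = 12: RHS = 5, y in [9, 10]  -> 2 point(s)
  x = 13: RHS = 5, y in [9, 10]  -> 2 point(s)
  x = 14: RHS = 7, y in [8, 11]  -> 2 point(s)
  x = 15: RHS = 17, y in [6, 13]  -> 2 point(s)
  x = 17: RHS = 9, y in [3, 16]  -> 2 point(s)
Affine points: 21. Add the point at infinity: total = 22.

#E(F_19) = 22


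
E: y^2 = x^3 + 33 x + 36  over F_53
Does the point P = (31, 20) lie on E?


Check whether y^2 = x^3 + 33 x + 36 (mod 53) for (x, y) = (31, 20).
LHS: y^2 = 20^2 mod 53 = 29
RHS: x^3 + 33 x + 36 = 31^3 + 33*31 + 36 mod 53 = 4
LHS != RHS

No, not on the curve


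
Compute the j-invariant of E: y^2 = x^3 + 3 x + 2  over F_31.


Delta = -16(4 a^3 + 27 b^2) mod 31 = 16
-1728 * (4 a)^3 = -1728 * (4*3)^3 mod 31 = 29
j = 29 * 16^(-1) mod 31 = 27

j = 27 (mod 31)


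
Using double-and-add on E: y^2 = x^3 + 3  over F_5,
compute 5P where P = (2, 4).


k = 5 = 101_2 (binary, LSB first: 101)
Double-and-add from P = (2, 4):
  bit 0 = 1: acc = O + (2, 4) = (2, 4)
  bit 1 = 0: acc unchanged = (2, 4)
  bit 2 = 1: acc = (2, 4) + (2, 4) = (2, 1)

5P = (2, 1)


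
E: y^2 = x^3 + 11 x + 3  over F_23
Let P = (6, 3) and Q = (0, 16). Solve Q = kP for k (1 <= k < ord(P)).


Enumerate multiples of P until we hit Q = (0, 16):
  1P = (6, 3)
  2P = (14, 7)
  3P = (9, 7)
  4P = (20, 9)
  5P = (0, 16)
Match found at i = 5.

k = 5


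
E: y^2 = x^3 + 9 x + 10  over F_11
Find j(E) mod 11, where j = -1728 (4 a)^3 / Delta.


Delta = -16(4 a^3 + 27 b^2) mod 11 = 3
-1728 * (4 a)^3 = -1728 * (4*9)^3 mod 11 = 6
j = 6 * 3^(-1) mod 11 = 2

j = 2 (mod 11)


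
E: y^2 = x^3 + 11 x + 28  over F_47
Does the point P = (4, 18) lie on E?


Check whether y^2 = x^3 + 11 x + 28 (mod 47) for (x, y) = (4, 18).
LHS: y^2 = 18^2 mod 47 = 42
RHS: x^3 + 11 x + 28 = 4^3 + 11*4 + 28 mod 47 = 42
LHS = RHS

Yes, on the curve


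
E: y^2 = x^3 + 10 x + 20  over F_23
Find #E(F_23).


For each x in F_23, count y with y^2 = x^3 + 10 x + 20 mod 23:
  x = 1: RHS = 8, y in [10, 13]  -> 2 point(s)
  x = 2: RHS = 2, y in [5, 18]  -> 2 point(s)
  x = 3: RHS = 8, y in [10, 13]  -> 2 point(s)
  x = 4: RHS = 9, y in [3, 20]  -> 2 point(s)
  x = 10: RHS = 16, y in [4, 19]  -> 2 point(s)
  x = 11: RHS = 12, y in [9, 14]  -> 2 point(s)
  x = 13: RHS = 1, y in [1, 22]  -> 2 point(s)
  x = 14: RHS = 6, y in [11, 12]  -> 2 point(s)
  x = 15: RHS = 3, y in [7, 16]  -> 2 point(s)
  x = 18: RHS = 6, y in [11, 12]  -> 2 point(s)
  x = 19: RHS = 8, y in [10, 13]  -> 2 point(s)
  x = 20: RHS = 9, y in [3, 20]  -> 2 point(s)
  x = 22: RHS = 9, y in [3, 20]  -> 2 point(s)
Affine points: 26. Add the point at infinity: total = 27.

#E(F_23) = 27


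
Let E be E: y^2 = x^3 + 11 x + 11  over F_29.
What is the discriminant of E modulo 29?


4 a^3 + 27 b^2 = 4*11^3 + 27*11^2 = 5324 + 3267 = 8591
Delta = -16 * (8591) = -137456
Delta mod 29 = 4

Delta = 4 (mod 29)


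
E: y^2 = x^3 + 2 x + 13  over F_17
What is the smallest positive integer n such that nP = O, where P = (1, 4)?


Compute successive multiples of P until we hit O:
  1P = (1, 4)
  2P = (13, 14)
  3P = (7, 8)
  4P = (0, 8)
  5P = (15, 1)
  6P = (2, 12)
  7P = (10, 9)
  8P = (4, 0)
  ... (continuing to 16P)
  16P = O

ord(P) = 16


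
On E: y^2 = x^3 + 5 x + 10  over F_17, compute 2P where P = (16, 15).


Doubling: s = (3 x1^2 + a) / (2 y1)
s = (3*16^2 + 5) / (2*15) mod 17 = 15
x3 = s^2 - 2 x1 mod 17 = 15^2 - 2*16 = 6
y3 = s (x1 - x3) - y1 mod 17 = 15 * (16 - 6) - 15 = 16

2P = (6, 16)


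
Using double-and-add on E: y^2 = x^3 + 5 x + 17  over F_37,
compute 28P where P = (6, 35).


k = 28 = 11100_2 (binary, LSB first: 00111)
Double-and-add from P = (6, 35):
  bit 0 = 0: acc unchanged = O
  bit 1 = 0: acc unchanged = O
  bit 2 = 1: acc = O + (30, 34) = (30, 34)
  bit 3 = 1: acc = (30, 34) + (35, 31) = (36, 14)
  bit 4 = 1: acc = (36, 14) + (15, 27) = (16, 30)

28P = (16, 30)


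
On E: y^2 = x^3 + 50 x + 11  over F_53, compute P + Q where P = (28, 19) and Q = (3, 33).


P != Q, so use the chord formula.
s = (y2 - y1) / (x2 - x1) = (14) / (28) mod 53 = 27
x3 = s^2 - x1 - x2 mod 53 = 27^2 - 28 - 3 = 9
y3 = s (x1 - x3) - y1 mod 53 = 27 * (28 - 9) - 19 = 17

P + Q = (9, 17)


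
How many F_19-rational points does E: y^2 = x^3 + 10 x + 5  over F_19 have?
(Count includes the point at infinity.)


For each x in F_19, count y with y^2 = x^3 + 10 x + 5 mod 19:
  x = 0: RHS = 5, y in [9, 10]  -> 2 point(s)
  x = 1: RHS = 16, y in [4, 15]  -> 2 point(s)
  x = 3: RHS = 5, y in [9, 10]  -> 2 point(s)
  x = 5: RHS = 9, y in [3, 16]  -> 2 point(s)
  x = 7: RHS = 0, y in [0]  -> 1 point(s)
  x = 9: RHS = 7, y in [8, 11]  -> 2 point(s)
  x = 14: RHS = 1, y in [1, 18]  -> 2 point(s)
  x = 16: RHS = 5, y in [9, 10]  -> 2 point(s)
Affine points: 15. Add the point at infinity: total = 16.

#E(F_19) = 16
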